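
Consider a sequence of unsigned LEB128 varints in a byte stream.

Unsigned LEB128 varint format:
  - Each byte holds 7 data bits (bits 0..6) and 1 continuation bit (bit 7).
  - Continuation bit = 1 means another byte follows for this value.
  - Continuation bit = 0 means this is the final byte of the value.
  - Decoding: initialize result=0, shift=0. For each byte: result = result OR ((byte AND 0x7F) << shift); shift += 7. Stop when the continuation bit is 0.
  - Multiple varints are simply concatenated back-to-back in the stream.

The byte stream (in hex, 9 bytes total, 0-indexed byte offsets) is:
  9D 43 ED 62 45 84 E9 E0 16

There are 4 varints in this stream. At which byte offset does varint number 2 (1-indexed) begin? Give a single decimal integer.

  byte[0]=0x9D cont=1 payload=0x1D=29: acc |= 29<<0 -> acc=29 shift=7
  byte[1]=0x43 cont=0 payload=0x43=67: acc |= 67<<7 -> acc=8605 shift=14 [end]
Varint 1: bytes[0:2] = 9D 43 -> value 8605 (2 byte(s))
  byte[2]=0xED cont=1 payload=0x6D=109: acc |= 109<<0 -> acc=109 shift=7
  byte[3]=0x62 cont=0 payload=0x62=98: acc |= 98<<7 -> acc=12653 shift=14 [end]
Varint 2: bytes[2:4] = ED 62 -> value 12653 (2 byte(s))
  byte[4]=0x45 cont=0 payload=0x45=69: acc |= 69<<0 -> acc=69 shift=7 [end]
Varint 3: bytes[4:5] = 45 -> value 69 (1 byte(s))
  byte[5]=0x84 cont=1 payload=0x04=4: acc |= 4<<0 -> acc=4 shift=7
  byte[6]=0xE9 cont=1 payload=0x69=105: acc |= 105<<7 -> acc=13444 shift=14
  byte[7]=0xE0 cont=1 payload=0x60=96: acc |= 96<<14 -> acc=1586308 shift=21
  byte[8]=0x16 cont=0 payload=0x16=22: acc |= 22<<21 -> acc=47723652 shift=28 [end]
Varint 4: bytes[5:9] = 84 E9 E0 16 -> value 47723652 (4 byte(s))

Answer: 2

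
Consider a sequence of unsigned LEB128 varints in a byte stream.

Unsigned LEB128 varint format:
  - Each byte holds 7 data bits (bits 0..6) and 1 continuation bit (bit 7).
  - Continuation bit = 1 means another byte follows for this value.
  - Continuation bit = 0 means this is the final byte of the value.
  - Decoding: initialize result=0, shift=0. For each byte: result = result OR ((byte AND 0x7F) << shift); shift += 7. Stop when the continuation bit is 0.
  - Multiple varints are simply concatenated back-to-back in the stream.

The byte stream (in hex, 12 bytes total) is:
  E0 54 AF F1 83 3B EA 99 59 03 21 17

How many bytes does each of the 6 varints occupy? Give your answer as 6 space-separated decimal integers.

  byte[0]=0xE0 cont=1 payload=0x60=96: acc |= 96<<0 -> acc=96 shift=7
  byte[1]=0x54 cont=0 payload=0x54=84: acc |= 84<<7 -> acc=10848 shift=14 [end]
Varint 1: bytes[0:2] = E0 54 -> value 10848 (2 byte(s))
  byte[2]=0xAF cont=1 payload=0x2F=47: acc |= 47<<0 -> acc=47 shift=7
  byte[3]=0xF1 cont=1 payload=0x71=113: acc |= 113<<7 -> acc=14511 shift=14
  byte[4]=0x83 cont=1 payload=0x03=3: acc |= 3<<14 -> acc=63663 shift=21
  byte[5]=0x3B cont=0 payload=0x3B=59: acc |= 59<<21 -> acc=123795631 shift=28 [end]
Varint 2: bytes[2:6] = AF F1 83 3B -> value 123795631 (4 byte(s))
  byte[6]=0xEA cont=1 payload=0x6A=106: acc |= 106<<0 -> acc=106 shift=7
  byte[7]=0x99 cont=1 payload=0x19=25: acc |= 25<<7 -> acc=3306 shift=14
  byte[8]=0x59 cont=0 payload=0x59=89: acc |= 89<<14 -> acc=1461482 shift=21 [end]
Varint 3: bytes[6:9] = EA 99 59 -> value 1461482 (3 byte(s))
  byte[9]=0x03 cont=0 payload=0x03=3: acc |= 3<<0 -> acc=3 shift=7 [end]
Varint 4: bytes[9:10] = 03 -> value 3 (1 byte(s))
  byte[10]=0x21 cont=0 payload=0x21=33: acc |= 33<<0 -> acc=33 shift=7 [end]
Varint 5: bytes[10:11] = 21 -> value 33 (1 byte(s))
  byte[11]=0x17 cont=0 payload=0x17=23: acc |= 23<<0 -> acc=23 shift=7 [end]
Varint 6: bytes[11:12] = 17 -> value 23 (1 byte(s))

Answer: 2 4 3 1 1 1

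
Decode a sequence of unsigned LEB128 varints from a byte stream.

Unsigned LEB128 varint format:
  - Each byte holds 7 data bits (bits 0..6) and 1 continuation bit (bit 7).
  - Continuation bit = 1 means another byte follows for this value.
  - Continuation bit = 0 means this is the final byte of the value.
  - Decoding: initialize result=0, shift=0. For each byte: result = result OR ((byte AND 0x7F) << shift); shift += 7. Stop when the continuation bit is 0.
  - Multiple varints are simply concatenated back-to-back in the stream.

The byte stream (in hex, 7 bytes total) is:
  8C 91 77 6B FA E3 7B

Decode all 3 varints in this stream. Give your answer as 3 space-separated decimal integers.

Answer: 1951884 107 2028026

Derivation:
  byte[0]=0x8C cont=1 payload=0x0C=12: acc |= 12<<0 -> acc=12 shift=7
  byte[1]=0x91 cont=1 payload=0x11=17: acc |= 17<<7 -> acc=2188 shift=14
  byte[2]=0x77 cont=0 payload=0x77=119: acc |= 119<<14 -> acc=1951884 shift=21 [end]
Varint 1: bytes[0:3] = 8C 91 77 -> value 1951884 (3 byte(s))
  byte[3]=0x6B cont=0 payload=0x6B=107: acc |= 107<<0 -> acc=107 shift=7 [end]
Varint 2: bytes[3:4] = 6B -> value 107 (1 byte(s))
  byte[4]=0xFA cont=1 payload=0x7A=122: acc |= 122<<0 -> acc=122 shift=7
  byte[5]=0xE3 cont=1 payload=0x63=99: acc |= 99<<7 -> acc=12794 shift=14
  byte[6]=0x7B cont=0 payload=0x7B=123: acc |= 123<<14 -> acc=2028026 shift=21 [end]
Varint 3: bytes[4:7] = FA E3 7B -> value 2028026 (3 byte(s))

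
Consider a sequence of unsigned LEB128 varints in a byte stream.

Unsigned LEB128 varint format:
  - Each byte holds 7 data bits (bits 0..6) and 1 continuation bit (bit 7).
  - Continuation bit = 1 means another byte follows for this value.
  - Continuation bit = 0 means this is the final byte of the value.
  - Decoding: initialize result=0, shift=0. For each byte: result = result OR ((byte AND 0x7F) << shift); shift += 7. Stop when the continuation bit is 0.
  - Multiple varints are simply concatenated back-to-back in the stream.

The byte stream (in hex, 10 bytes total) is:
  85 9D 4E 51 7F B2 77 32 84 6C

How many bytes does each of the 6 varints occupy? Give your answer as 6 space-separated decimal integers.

Answer: 3 1 1 2 1 2

Derivation:
  byte[0]=0x85 cont=1 payload=0x05=5: acc |= 5<<0 -> acc=5 shift=7
  byte[1]=0x9D cont=1 payload=0x1D=29: acc |= 29<<7 -> acc=3717 shift=14
  byte[2]=0x4E cont=0 payload=0x4E=78: acc |= 78<<14 -> acc=1281669 shift=21 [end]
Varint 1: bytes[0:3] = 85 9D 4E -> value 1281669 (3 byte(s))
  byte[3]=0x51 cont=0 payload=0x51=81: acc |= 81<<0 -> acc=81 shift=7 [end]
Varint 2: bytes[3:4] = 51 -> value 81 (1 byte(s))
  byte[4]=0x7F cont=0 payload=0x7F=127: acc |= 127<<0 -> acc=127 shift=7 [end]
Varint 3: bytes[4:5] = 7F -> value 127 (1 byte(s))
  byte[5]=0xB2 cont=1 payload=0x32=50: acc |= 50<<0 -> acc=50 shift=7
  byte[6]=0x77 cont=0 payload=0x77=119: acc |= 119<<7 -> acc=15282 shift=14 [end]
Varint 4: bytes[5:7] = B2 77 -> value 15282 (2 byte(s))
  byte[7]=0x32 cont=0 payload=0x32=50: acc |= 50<<0 -> acc=50 shift=7 [end]
Varint 5: bytes[7:8] = 32 -> value 50 (1 byte(s))
  byte[8]=0x84 cont=1 payload=0x04=4: acc |= 4<<0 -> acc=4 shift=7
  byte[9]=0x6C cont=0 payload=0x6C=108: acc |= 108<<7 -> acc=13828 shift=14 [end]
Varint 6: bytes[8:10] = 84 6C -> value 13828 (2 byte(s))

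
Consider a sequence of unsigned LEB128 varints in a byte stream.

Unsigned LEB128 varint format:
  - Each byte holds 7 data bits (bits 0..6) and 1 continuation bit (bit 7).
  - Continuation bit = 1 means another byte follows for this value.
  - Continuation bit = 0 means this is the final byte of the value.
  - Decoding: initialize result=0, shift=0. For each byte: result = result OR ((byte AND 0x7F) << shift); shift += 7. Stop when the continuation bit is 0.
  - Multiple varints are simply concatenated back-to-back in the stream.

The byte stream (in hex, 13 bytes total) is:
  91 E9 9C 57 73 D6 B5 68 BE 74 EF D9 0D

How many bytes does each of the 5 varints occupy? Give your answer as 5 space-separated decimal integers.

Answer: 4 1 3 2 3

Derivation:
  byte[0]=0x91 cont=1 payload=0x11=17: acc |= 17<<0 -> acc=17 shift=7
  byte[1]=0xE9 cont=1 payload=0x69=105: acc |= 105<<7 -> acc=13457 shift=14
  byte[2]=0x9C cont=1 payload=0x1C=28: acc |= 28<<14 -> acc=472209 shift=21
  byte[3]=0x57 cont=0 payload=0x57=87: acc |= 87<<21 -> acc=182924433 shift=28 [end]
Varint 1: bytes[0:4] = 91 E9 9C 57 -> value 182924433 (4 byte(s))
  byte[4]=0x73 cont=0 payload=0x73=115: acc |= 115<<0 -> acc=115 shift=7 [end]
Varint 2: bytes[4:5] = 73 -> value 115 (1 byte(s))
  byte[5]=0xD6 cont=1 payload=0x56=86: acc |= 86<<0 -> acc=86 shift=7
  byte[6]=0xB5 cont=1 payload=0x35=53: acc |= 53<<7 -> acc=6870 shift=14
  byte[7]=0x68 cont=0 payload=0x68=104: acc |= 104<<14 -> acc=1710806 shift=21 [end]
Varint 3: bytes[5:8] = D6 B5 68 -> value 1710806 (3 byte(s))
  byte[8]=0xBE cont=1 payload=0x3E=62: acc |= 62<<0 -> acc=62 shift=7
  byte[9]=0x74 cont=0 payload=0x74=116: acc |= 116<<7 -> acc=14910 shift=14 [end]
Varint 4: bytes[8:10] = BE 74 -> value 14910 (2 byte(s))
  byte[10]=0xEF cont=1 payload=0x6F=111: acc |= 111<<0 -> acc=111 shift=7
  byte[11]=0xD9 cont=1 payload=0x59=89: acc |= 89<<7 -> acc=11503 shift=14
  byte[12]=0x0D cont=0 payload=0x0D=13: acc |= 13<<14 -> acc=224495 shift=21 [end]
Varint 5: bytes[10:13] = EF D9 0D -> value 224495 (3 byte(s))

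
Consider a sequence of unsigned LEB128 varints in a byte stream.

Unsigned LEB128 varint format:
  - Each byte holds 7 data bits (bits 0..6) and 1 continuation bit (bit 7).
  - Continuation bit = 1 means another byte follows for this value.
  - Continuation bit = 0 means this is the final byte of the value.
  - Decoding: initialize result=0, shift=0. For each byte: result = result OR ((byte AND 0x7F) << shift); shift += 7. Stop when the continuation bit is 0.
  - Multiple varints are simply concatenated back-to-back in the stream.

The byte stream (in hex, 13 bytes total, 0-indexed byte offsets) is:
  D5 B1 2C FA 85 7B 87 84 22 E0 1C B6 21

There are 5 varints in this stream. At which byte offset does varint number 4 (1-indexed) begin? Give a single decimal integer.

  byte[0]=0xD5 cont=1 payload=0x55=85: acc |= 85<<0 -> acc=85 shift=7
  byte[1]=0xB1 cont=1 payload=0x31=49: acc |= 49<<7 -> acc=6357 shift=14
  byte[2]=0x2C cont=0 payload=0x2C=44: acc |= 44<<14 -> acc=727253 shift=21 [end]
Varint 1: bytes[0:3] = D5 B1 2C -> value 727253 (3 byte(s))
  byte[3]=0xFA cont=1 payload=0x7A=122: acc |= 122<<0 -> acc=122 shift=7
  byte[4]=0x85 cont=1 payload=0x05=5: acc |= 5<<7 -> acc=762 shift=14
  byte[5]=0x7B cont=0 payload=0x7B=123: acc |= 123<<14 -> acc=2015994 shift=21 [end]
Varint 2: bytes[3:6] = FA 85 7B -> value 2015994 (3 byte(s))
  byte[6]=0x87 cont=1 payload=0x07=7: acc |= 7<<0 -> acc=7 shift=7
  byte[7]=0x84 cont=1 payload=0x04=4: acc |= 4<<7 -> acc=519 shift=14
  byte[8]=0x22 cont=0 payload=0x22=34: acc |= 34<<14 -> acc=557575 shift=21 [end]
Varint 3: bytes[6:9] = 87 84 22 -> value 557575 (3 byte(s))
  byte[9]=0xE0 cont=1 payload=0x60=96: acc |= 96<<0 -> acc=96 shift=7
  byte[10]=0x1C cont=0 payload=0x1C=28: acc |= 28<<7 -> acc=3680 shift=14 [end]
Varint 4: bytes[9:11] = E0 1C -> value 3680 (2 byte(s))
  byte[11]=0xB6 cont=1 payload=0x36=54: acc |= 54<<0 -> acc=54 shift=7
  byte[12]=0x21 cont=0 payload=0x21=33: acc |= 33<<7 -> acc=4278 shift=14 [end]
Varint 5: bytes[11:13] = B6 21 -> value 4278 (2 byte(s))

Answer: 9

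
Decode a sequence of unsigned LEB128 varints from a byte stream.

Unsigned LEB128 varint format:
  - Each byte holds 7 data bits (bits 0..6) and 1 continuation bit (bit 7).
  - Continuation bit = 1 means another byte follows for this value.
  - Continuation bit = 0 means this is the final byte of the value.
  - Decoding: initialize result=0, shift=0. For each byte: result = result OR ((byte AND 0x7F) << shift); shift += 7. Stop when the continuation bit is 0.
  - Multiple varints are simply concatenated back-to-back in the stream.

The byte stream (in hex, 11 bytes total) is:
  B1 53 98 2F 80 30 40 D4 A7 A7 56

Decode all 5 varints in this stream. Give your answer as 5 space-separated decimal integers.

Answer: 10673 6040 6144 64 180999124

Derivation:
  byte[0]=0xB1 cont=1 payload=0x31=49: acc |= 49<<0 -> acc=49 shift=7
  byte[1]=0x53 cont=0 payload=0x53=83: acc |= 83<<7 -> acc=10673 shift=14 [end]
Varint 1: bytes[0:2] = B1 53 -> value 10673 (2 byte(s))
  byte[2]=0x98 cont=1 payload=0x18=24: acc |= 24<<0 -> acc=24 shift=7
  byte[3]=0x2F cont=0 payload=0x2F=47: acc |= 47<<7 -> acc=6040 shift=14 [end]
Varint 2: bytes[2:4] = 98 2F -> value 6040 (2 byte(s))
  byte[4]=0x80 cont=1 payload=0x00=0: acc |= 0<<0 -> acc=0 shift=7
  byte[5]=0x30 cont=0 payload=0x30=48: acc |= 48<<7 -> acc=6144 shift=14 [end]
Varint 3: bytes[4:6] = 80 30 -> value 6144 (2 byte(s))
  byte[6]=0x40 cont=0 payload=0x40=64: acc |= 64<<0 -> acc=64 shift=7 [end]
Varint 4: bytes[6:7] = 40 -> value 64 (1 byte(s))
  byte[7]=0xD4 cont=1 payload=0x54=84: acc |= 84<<0 -> acc=84 shift=7
  byte[8]=0xA7 cont=1 payload=0x27=39: acc |= 39<<7 -> acc=5076 shift=14
  byte[9]=0xA7 cont=1 payload=0x27=39: acc |= 39<<14 -> acc=644052 shift=21
  byte[10]=0x56 cont=0 payload=0x56=86: acc |= 86<<21 -> acc=180999124 shift=28 [end]
Varint 5: bytes[7:11] = D4 A7 A7 56 -> value 180999124 (4 byte(s))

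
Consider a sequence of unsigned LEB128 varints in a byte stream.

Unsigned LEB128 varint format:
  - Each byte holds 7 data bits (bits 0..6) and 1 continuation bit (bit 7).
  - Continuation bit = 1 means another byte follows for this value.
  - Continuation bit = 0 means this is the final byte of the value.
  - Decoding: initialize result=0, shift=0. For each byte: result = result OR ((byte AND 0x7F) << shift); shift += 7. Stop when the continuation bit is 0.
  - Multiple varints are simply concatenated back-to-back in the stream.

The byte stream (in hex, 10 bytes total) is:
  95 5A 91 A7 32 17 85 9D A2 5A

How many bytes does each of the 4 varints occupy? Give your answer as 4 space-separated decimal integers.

Answer: 2 3 1 4

Derivation:
  byte[0]=0x95 cont=1 payload=0x15=21: acc |= 21<<0 -> acc=21 shift=7
  byte[1]=0x5A cont=0 payload=0x5A=90: acc |= 90<<7 -> acc=11541 shift=14 [end]
Varint 1: bytes[0:2] = 95 5A -> value 11541 (2 byte(s))
  byte[2]=0x91 cont=1 payload=0x11=17: acc |= 17<<0 -> acc=17 shift=7
  byte[3]=0xA7 cont=1 payload=0x27=39: acc |= 39<<7 -> acc=5009 shift=14
  byte[4]=0x32 cont=0 payload=0x32=50: acc |= 50<<14 -> acc=824209 shift=21 [end]
Varint 2: bytes[2:5] = 91 A7 32 -> value 824209 (3 byte(s))
  byte[5]=0x17 cont=0 payload=0x17=23: acc |= 23<<0 -> acc=23 shift=7 [end]
Varint 3: bytes[5:6] = 17 -> value 23 (1 byte(s))
  byte[6]=0x85 cont=1 payload=0x05=5: acc |= 5<<0 -> acc=5 shift=7
  byte[7]=0x9D cont=1 payload=0x1D=29: acc |= 29<<7 -> acc=3717 shift=14
  byte[8]=0xA2 cont=1 payload=0x22=34: acc |= 34<<14 -> acc=560773 shift=21
  byte[9]=0x5A cont=0 payload=0x5A=90: acc |= 90<<21 -> acc=189304453 shift=28 [end]
Varint 4: bytes[6:10] = 85 9D A2 5A -> value 189304453 (4 byte(s))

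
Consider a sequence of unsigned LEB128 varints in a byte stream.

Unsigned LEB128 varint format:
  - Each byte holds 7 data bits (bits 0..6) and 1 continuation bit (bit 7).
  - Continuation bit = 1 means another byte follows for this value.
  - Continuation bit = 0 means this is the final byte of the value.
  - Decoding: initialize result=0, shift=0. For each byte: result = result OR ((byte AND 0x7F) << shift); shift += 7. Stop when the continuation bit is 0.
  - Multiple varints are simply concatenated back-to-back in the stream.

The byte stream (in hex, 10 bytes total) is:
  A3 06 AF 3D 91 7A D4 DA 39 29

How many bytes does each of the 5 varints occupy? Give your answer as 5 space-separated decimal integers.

  byte[0]=0xA3 cont=1 payload=0x23=35: acc |= 35<<0 -> acc=35 shift=7
  byte[1]=0x06 cont=0 payload=0x06=6: acc |= 6<<7 -> acc=803 shift=14 [end]
Varint 1: bytes[0:2] = A3 06 -> value 803 (2 byte(s))
  byte[2]=0xAF cont=1 payload=0x2F=47: acc |= 47<<0 -> acc=47 shift=7
  byte[3]=0x3D cont=0 payload=0x3D=61: acc |= 61<<7 -> acc=7855 shift=14 [end]
Varint 2: bytes[2:4] = AF 3D -> value 7855 (2 byte(s))
  byte[4]=0x91 cont=1 payload=0x11=17: acc |= 17<<0 -> acc=17 shift=7
  byte[5]=0x7A cont=0 payload=0x7A=122: acc |= 122<<7 -> acc=15633 shift=14 [end]
Varint 3: bytes[4:6] = 91 7A -> value 15633 (2 byte(s))
  byte[6]=0xD4 cont=1 payload=0x54=84: acc |= 84<<0 -> acc=84 shift=7
  byte[7]=0xDA cont=1 payload=0x5A=90: acc |= 90<<7 -> acc=11604 shift=14
  byte[8]=0x39 cont=0 payload=0x39=57: acc |= 57<<14 -> acc=945492 shift=21 [end]
Varint 4: bytes[6:9] = D4 DA 39 -> value 945492 (3 byte(s))
  byte[9]=0x29 cont=0 payload=0x29=41: acc |= 41<<0 -> acc=41 shift=7 [end]
Varint 5: bytes[9:10] = 29 -> value 41 (1 byte(s))

Answer: 2 2 2 3 1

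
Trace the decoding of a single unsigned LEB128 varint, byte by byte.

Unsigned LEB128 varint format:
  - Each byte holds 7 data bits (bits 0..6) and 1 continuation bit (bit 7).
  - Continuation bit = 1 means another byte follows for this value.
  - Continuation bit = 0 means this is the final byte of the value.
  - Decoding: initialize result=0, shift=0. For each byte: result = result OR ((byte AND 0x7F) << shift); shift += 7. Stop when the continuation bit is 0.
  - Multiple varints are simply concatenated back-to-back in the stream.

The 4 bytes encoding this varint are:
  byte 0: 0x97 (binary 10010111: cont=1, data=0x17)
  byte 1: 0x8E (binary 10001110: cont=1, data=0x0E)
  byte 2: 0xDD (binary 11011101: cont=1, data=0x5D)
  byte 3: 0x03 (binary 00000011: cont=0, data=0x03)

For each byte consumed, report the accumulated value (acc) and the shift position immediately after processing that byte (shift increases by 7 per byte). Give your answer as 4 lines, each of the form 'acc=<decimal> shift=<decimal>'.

Answer: acc=23 shift=7
acc=1815 shift=14
acc=1525527 shift=21
acc=7816983 shift=28

Derivation:
byte 0=0x97: payload=0x17=23, contrib = 23<<0 = 23; acc -> 23, shift -> 7
byte 1=0x8E: payload=0x0E=14, contrib = 14<<7 = 1792; acc -> 1815, shift -> 14
byte 2=0xDD: payload=0x5D=93, contrib = 93<<14 = 1523712; acc -> 1525527, shift -> 21
byte 3=0x03: payload=0x03=3, contrib = 3<<21 = 6291456; acc -> 7816983, shift -> 28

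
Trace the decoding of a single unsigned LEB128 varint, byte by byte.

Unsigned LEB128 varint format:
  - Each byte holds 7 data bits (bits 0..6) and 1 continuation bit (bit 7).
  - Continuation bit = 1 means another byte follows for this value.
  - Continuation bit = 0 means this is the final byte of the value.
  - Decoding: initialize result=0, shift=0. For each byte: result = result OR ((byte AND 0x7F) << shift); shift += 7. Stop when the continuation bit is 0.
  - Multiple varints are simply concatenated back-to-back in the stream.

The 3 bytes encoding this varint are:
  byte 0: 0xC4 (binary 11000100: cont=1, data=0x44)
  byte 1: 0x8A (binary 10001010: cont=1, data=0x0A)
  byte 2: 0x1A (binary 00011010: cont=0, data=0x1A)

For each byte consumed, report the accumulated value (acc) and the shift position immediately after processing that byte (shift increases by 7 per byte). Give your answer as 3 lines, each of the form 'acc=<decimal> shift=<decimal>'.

Answer: acc=68 shift=7
acc=1348 shift=14
acc=427332 shift=21

Derivation:
byte 0=0xC4: payload=0x44=68, contrib = 68<<0 = 68; acc -> 68, shift -> 7
byte 1=0x8A: payload=0x0A=10, contrib = 10<<7 = 1280; acc -> 1348, shift -> 14
byte 2=0x1A: payload=0x1A=26, contrib = 26<<14 = 425984; acc -> 427332, shift -> 21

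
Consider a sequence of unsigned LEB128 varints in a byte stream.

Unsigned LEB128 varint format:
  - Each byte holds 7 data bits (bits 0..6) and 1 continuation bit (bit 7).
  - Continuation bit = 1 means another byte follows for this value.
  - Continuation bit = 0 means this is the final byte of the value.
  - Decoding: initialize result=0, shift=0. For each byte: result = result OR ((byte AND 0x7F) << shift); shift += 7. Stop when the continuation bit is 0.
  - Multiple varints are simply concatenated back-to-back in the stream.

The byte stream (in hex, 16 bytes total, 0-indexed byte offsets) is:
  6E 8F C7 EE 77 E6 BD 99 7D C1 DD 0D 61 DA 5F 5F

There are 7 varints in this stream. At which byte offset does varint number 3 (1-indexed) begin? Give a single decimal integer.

  byte[0]=0x6E cont=0 payload=0x6E=110: acc |= 110<<0 -> acc=110 shift=7 [end]
Varint 1: bytes[0:1] = 6E -> value 110 (1 byte(s))
  byte[1]=0x8F cont=1 payload=0x0F=15: acc |= 15<<0 -> acc=15 shift=7
  byte[2]=0xC7 cont=1 payload=0x47=71: acc |= 71<<7 -> acc=9103 shift=14
  byte[3]=0xEE cont=1 payload=0x6E=110: acc |= 110<<14 -> acc=1811343 shift=21
  byte[4]=0x77 cont=0 payload=0x77=119: acc |= 119<<21 -> acc=251372431 shift=28 [end]
Varint 2: bytes[1:5] = 8F C7 EE 77 -> value 251372431 (4 byte(s))
  byte[5]=0xE6 cont=1 payload=0x66=102: acc |= 102<<0 -> acc=102 shift=7
  byte[6]=0xBD cont=1 payload=0x3D=61: acc |= 61<<7 -> acc=7910 shift=14
  byte[7]=0x99 cont=1 payload=0x19=25: acc |= 25<<14 -> acc=417510 shift=21
  byte[8]=0x7D cont=0 payload=0x7D=125: acc |= 125<<21 -> acc=262561510 shift=28 [end]
Varint 3: bytes[5:9] = E6 BD 99 7D -> value 262561510 (4 byte(s))
  byte[9]=0xC1 cont=1 payload=0x41=65: acc |= 65<<0 -> acc=65 shift=7
  byte[10]=0xDD cont=1 payload=0x5D=93: acc |= 93<<7 -> acc=11969 shift=14
  byte[11]=0x0D cont=0 payload=0x0D=13: acc |= 13<<14 -> acc=224961 shift=21 [end]
Varint 4: bytes[9:12] = C1 DD 0D -> value 224961 (3 byte(s))
  byte[12]=0x61 cont=0 payload=0x61=97: acc |= 97<<0 -> acc=97 shift=7 [end]
Varint 5: bytes[12:13] = 61 -> value 97 (1 byte(s))
  byte[13]=0xDA cont=1 payload=0x5A=90: acc |= 90<<0 -> acc=90 shift=7
  byte[14]=0x5F cont=0 payload=0x5F=95: acc |= 95<<7 -> acc=12250 shift=14 [end]
Varint 6: bytes[13:15] = DA 5F -> value 12250 (2 byte(s))
  byte[15]=0x5F cont=0 payload=0x5F=95: acc |= 95<<0 -> acc=95 shift=7 [end]
Varint 7: bytes[15:16] = 5F -> value 95 (1 byte(s))

Answer: 5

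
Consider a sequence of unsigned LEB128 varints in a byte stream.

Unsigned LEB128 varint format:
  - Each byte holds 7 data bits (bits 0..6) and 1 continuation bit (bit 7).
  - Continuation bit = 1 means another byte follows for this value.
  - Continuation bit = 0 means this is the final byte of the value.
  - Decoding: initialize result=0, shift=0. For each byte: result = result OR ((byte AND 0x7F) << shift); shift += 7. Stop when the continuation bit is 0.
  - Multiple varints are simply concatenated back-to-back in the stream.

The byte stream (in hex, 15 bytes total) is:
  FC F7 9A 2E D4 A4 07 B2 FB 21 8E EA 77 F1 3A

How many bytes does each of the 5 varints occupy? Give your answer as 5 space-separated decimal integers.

Answer: 4 3 3 3 2

Derivation:
  byte[0]=0xFC cont=1 payload=0x7C=124: acc |= 124<<0 -> acc=124 shift=7
  byte[1]=0xF7 cont=1 payload=0x77=119: acc |= 119<<7 -> acc=15356 shift=14
  byte[2]=0x9A cont=1 payload=0x1A=26: acc |= 26<<14 -> acc=441340 shift=21
  byte[3]=0x2E cont=0 payload=0x2E=46: acc |= 46<<21 -> acc=96910332 shift=28 [end]
Varint 1: bytes[0:4] = FC F7 9A 2E -> value 96910332 (4 byte(s))
  byte[4]=0xD4 cont=1 payload=0x54=84: acc |= 84<<0 -> acc=84 shift=7
  byte[5]=0xA4 cont=1 payload=0x24=36: acc |= 36<<7 -> acc=4692 shift=14
  byte[6]=0x07 cont=0 payload=0x07=7: acc |= 7<<14 -> acc=119380 shift=21 [end]
Varint 2: bytes[4:7] = D4 A4 07 -> value 119380 (3 byte(s))
  byte[7]=0xB2 cont=1 payload=0x32=50: acc |= 50<<0 -> acc=50 shift=7
  byte[8]=0xFB cont=1 payload=0x7B=123: acc |= 123<<7 -> acc=15794 shift=14
  byte[9]=0x21 cont=0 payload=0x21=33: acc |= 33<<14 -> acc=556466 shift=21 [end]
Varint 3: bytes[7:10] = B2 FB 21 -> value 556466 (3 byte(s))
  byte[10]=0x8E cont=1 payload=0x0E=14: acc |= 14<<0 -> acc=14 shift=7
  byte[11]=0xEA cont=1 payload=0x6A=106: acc |= 106<<7 -> acc=13582 shift=14
  byte[12]=0x77 cont=0 payload=0x77=119: acc |= 119<<14 -> acc=1963278 shift=21 [end]
Varint 4: bytes[10:13] = 8E EA 77 -> value 1963278 (3 byte(s))
  byte[13]=0xF1 cont=1 payload=0x71=113: acc |= 113<<0 -> acc=113 shift=7
  byte[14]=0x3A cont=0 payload=0x3A=58: acc |= 58<<7 -> acc=7537 shift=14 [end]
Varint 5: bytes[13:15] = F1 3A -> value 7537 (2 byte(s))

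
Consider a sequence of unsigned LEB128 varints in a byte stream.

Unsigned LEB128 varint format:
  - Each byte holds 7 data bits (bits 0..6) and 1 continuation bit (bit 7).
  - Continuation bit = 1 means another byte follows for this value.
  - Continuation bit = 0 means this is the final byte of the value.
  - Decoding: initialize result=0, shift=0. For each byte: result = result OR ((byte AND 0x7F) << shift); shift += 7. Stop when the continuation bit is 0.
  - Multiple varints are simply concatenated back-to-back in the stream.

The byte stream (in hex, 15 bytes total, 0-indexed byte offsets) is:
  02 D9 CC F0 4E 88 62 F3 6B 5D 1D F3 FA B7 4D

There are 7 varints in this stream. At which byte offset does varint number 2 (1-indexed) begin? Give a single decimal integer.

Answer: 1

Derivation:
  byte[0]=0x02 cont=0 payload=0x02=2: acc |= 2<<0 -> acc=2 shift=7 [end]
Varint 1: bytes[0:1] = 02 -> value 2 (1 byte(s))
  byte[1]=0xD9 cont=1 payload=0x59=89: acc |= 89<<0 -> acc=89 shift=7
  byte[2]=0xCC cont=1 payload=0x4C=76: acc |= 76<<7 -> acc=9817 shift=14
  byte[3]=0xF0 cont=1 payload=0x70=112: acc |= 112<<14 -> acc=1844825 shift=21
  byte[4]=0x4E cont=0 payload=0x4E=78: acc |= 78<<21 -> acc=165422681 shift=28 [end]
Varint 2: bytes[1:5] = D9 CC F0 4E -> value 165422681 (4 byte(s))
  byte[5]=0x88 cont=1 payload=0x08=8: acc |= 8<<0 -> acc=8 shift=7
  byte[6]=0x62 cont=0 payload=0x62=98: acc |= 98<<7 -> acc=12552 shift=14 [end]
Varint 3: bytes[5:7] = 88 62 -> value 12552 (2 byte(s))
  byte[7]=0xF3 cont=1 payload=0x73=115: acc |= 115<<0 -> acc=115 shift=7
  byte[8]=0x6B cont=0 payload=0x6B=107: acc |= 107<<7 -> acc=13811 shift=14 [end]
Varint 4: bytes[7:9] = F3 6B -> value 13811 (2 byte(s))
  byte[9]=0x5D cont=0 payload=0x5D=93: acc |= 93<<0 -> acc=93 shift=7 [end]
Varint 5: bytes[9:10] = 5D -> value 93 (1 byte(s))
  byte[10]=0x1D cont=0 payload=0x1D=29: acc |= 29<<0 -> acc=29 shift=7 [end]
Varint 6: bytes[10:11] = 1D -> value 29 (1 byte(s))
  byte[11]=0xF3 cont=1 payload=0x73=115: acc |= 115<<0 -> acc=115 shift=7
  byte[12]=0xFA cont=1 payload=0x7A=122: acc |= 122<<7 -> acc=15731 shift=14
  byte[13]=0xB7 cont=1 payload=0x37=55: acc |= 55<<14 -> acc=916851 shift=21
  byte[14]=0x4D cont=0 payload=0x4D=77: acc |= 77<<21 -> acc=162397555 shift=28 [end]
Varint 7: bytes[11:15] = F3 FA B7 4D -> value 162397555 (4 byte(s))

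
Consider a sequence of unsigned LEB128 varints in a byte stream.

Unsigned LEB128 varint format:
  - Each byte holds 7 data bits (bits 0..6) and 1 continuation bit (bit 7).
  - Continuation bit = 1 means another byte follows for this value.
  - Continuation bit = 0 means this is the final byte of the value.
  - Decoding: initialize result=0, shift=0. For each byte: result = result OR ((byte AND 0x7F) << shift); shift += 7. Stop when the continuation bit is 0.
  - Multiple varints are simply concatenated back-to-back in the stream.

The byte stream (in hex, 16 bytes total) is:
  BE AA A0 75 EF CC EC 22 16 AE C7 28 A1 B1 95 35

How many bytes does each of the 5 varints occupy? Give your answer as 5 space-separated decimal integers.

Answer: 4 4 1 3 4

Derivation:
  byte[0]=0xBE cont=1 payload=0x3E=62: acc |= 62<<0 -> acc=62 shift=7
  byte[1]=0xAA cont=1 payload=0x2A=42: acc |= 42<<7 -> acc=5438 shift=14
  byte[2]=0xA0 cont=1 payload=0x20=32: acc |= 32<<14 -> acc=529726 shift=21
  byte[3]=0x75 cont=0 payload=0x75=117: acc |= 117<<21 -> acc=245896510 shift=28 [end]
Varint 1: bytes[0:4] = BE AA A0 75 -> value 245896510 (4 byte(s))
  byte[4]=0xEF cont=1 payload=0x6F=111: acc |= 111<<0 -> acc=111 shift=7
  byte[5]=0xCC cont=1 payload=0x4C=76: acc |= 76<<7 -> acc=9839 shift=14
  byte[6]=0xEC cont=1 payload=0x6C=108: acc |= 108<<14 -> acc=1779311 shift=21
  byte[7]=0x22 cont=0 payload=0x22=34: acc |= 34<<21 -> acc=73082479 shift=28 [end]
Varint 2: bytes[4:8] = EF CC EC 22 -> value 73082479 (4 byte(s))
  byte[8]=0x16 cont=0 payload=0x16=22: acc |= 22<<0 -> acc=22 shift=7 [end]
Varint 3: bytes[8:9] = 16 -> value 22 (1 byte(s))
  byte[9]=0xAE cont=1 payload=0x2E=46: acc |= 46<<0 -> acc=46 shift=7
  byte[10]=0xC7 cont=1 payload=0x47=71: acc |= 71<<7 -> acc=9134 shift=14
  byte[11]=0x28 cont=0 payload=0x28=40: acc |= 40<<14 -> acc=664494 shift=21 [end]
Varint 4: bytes[9:12] = AE C7 28 -> value 664494 (3 byte(s))
  byte[12]=0xA1 cont=1 payload=0x21=33: acc |= 33<<0 -> acc=33 shift=7
  byte[13]=0xB1 cont=1 payload=0x31=49: acc |= 49<<7 -> acc=6305 shift=14
  byte[14]=0x95 cont=1 payload=0x15=21: acc |= 21<<14 -> acc=350369 shift=21
  byte[15]=0x35 cont=0 payload=0x35=53: acc |= 53<<21 -> acc=111499425 shift=28 [end]
Varint 5: bytes[12:16] = A1 B1 95 35 -> value 111499425 (4 byte(s))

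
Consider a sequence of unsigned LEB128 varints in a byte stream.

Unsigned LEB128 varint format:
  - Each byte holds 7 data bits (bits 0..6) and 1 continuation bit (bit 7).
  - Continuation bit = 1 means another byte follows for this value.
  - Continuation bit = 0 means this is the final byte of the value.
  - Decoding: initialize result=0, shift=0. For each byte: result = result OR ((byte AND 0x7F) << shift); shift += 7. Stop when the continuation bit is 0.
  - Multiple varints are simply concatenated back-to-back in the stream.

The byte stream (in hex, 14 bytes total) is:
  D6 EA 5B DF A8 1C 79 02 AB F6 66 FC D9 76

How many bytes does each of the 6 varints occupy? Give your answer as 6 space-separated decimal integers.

  byte[0]=0xD6 cont=1 payload=0x56=86: acc |= 86<<0 -> acc=86 shift=7
  byte[1]=0xEA cont=1 payload=0x6A=106: acc |= 106<<7 -> acc=13654 shift=14
  byte[2]=0x5B cont=0 payload=0x5B=91: acc |= 91<<14 -> acc=1504598 shift=21 [end]
Varint 1: bytes[0:3] = D6 EA 5B -> value 1504598 (3 byte(s))
  byte[3]=0xDF cont=1 payload=0x5F=95: acc |= 95<<0 -> acc=95 shift=7
  byte[4]=0xA8 cont=1 payload=0x28=40: acc |= 40<<7 -> acc=5215 shift=14
  byte[5]=0x1C cont=0 payload=0x1C=28: acc |= 28<<14 -> acc=463967 shift=21 [end]
Varint 2: bytes[3:6] = DF A8 1C -> value 463967 (3 byte(s))
  byte[6]=0x79 cont=0 payload=0x79=121: acc |= 121<<0 -> acc=121 shift=7 [end]
Varint 3: bytes[6:7] = 79 -> value 121 (1 byte(s))
  byte[7]=0x02 cont=0 payload=0x02=2: acc |= 2<<0 -> acc=2 shift=7 [end]
Varint 4: bytes[7:8] = 02 -> value 2 (1 byte(s))
  byte[8]=0xAB cont=1 payload=0x2B=43: acc |= 43<<0 -> acc=43 shift=7
  byte[9]=0xF6 cont=1 payload=0x76=118: acc |= 118<<7 -> acc=15147 shift=14
  byte[10]=0x66 cont=0 payload=0x66=102: acc |= 102<<14 -> acc=1686315 shift=21 [end]
Varint 5: bytes[8:11] = AB F6 66 -> value 1686315 (3 byte(s))
  byte[11]=0xFC cont=1 payload=0x7C=124: acc |= 124<<0 -> acc=124 shift=7
  byte[12]=0xD9 cont=1 payload=0x59=89: acc |= 89<<7 -> acc=11516 shift=14
  byte[13]=0x76 cont=0 payload=0x76=118: acc |= 118<<14 -> acc=1944828 shift=21 [end]
Varint 6: bytes[11:14] = FC D9 76 -> value 1944828 (3 byte(s))

Answer: 3 3 1 1 3 3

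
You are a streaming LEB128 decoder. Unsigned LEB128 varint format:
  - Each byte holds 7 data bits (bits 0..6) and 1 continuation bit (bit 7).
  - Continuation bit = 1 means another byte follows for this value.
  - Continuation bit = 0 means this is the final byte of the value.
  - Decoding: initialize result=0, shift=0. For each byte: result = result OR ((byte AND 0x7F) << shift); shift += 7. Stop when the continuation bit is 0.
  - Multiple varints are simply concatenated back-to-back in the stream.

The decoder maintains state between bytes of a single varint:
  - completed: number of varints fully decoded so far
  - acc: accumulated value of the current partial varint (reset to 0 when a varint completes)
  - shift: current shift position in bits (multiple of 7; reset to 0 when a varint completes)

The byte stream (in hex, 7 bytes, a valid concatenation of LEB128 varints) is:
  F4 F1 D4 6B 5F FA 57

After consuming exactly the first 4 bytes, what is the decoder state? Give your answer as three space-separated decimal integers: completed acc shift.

byte[0]=0xF4 cont=1 payload=0x74: acc |= 116<<0 -> completed=0 acc=116 shift=7
byte[1]=0xF1 cont=1 payload=0x71: acc |= 113<<7 -> completed=0 acc=14580 shift=14
byte[2]=0xD4 cont=1 payload=0x54: acc |= 84<<14 -> completed=0 acc=1390836 shift=21
byte[3]=0x6B cont=0 payload=0x6B: varint #1 complete (value=225786100); reset -> completed=1 acc=0 shift=0

Answer: 1 0 0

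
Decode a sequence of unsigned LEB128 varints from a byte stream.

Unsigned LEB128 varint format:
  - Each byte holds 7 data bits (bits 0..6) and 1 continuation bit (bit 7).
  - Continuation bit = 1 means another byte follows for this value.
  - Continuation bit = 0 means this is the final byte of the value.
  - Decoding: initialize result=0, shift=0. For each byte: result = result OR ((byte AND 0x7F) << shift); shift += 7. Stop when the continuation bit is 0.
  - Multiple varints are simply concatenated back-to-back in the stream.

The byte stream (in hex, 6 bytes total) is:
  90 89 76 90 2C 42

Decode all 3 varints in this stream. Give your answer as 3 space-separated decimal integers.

  byte[0]=0x90 cont=1 payload=0x10=16: acc |= 16<<0 -> acc=16 shift=7
  byte[1]=0x89 cont=1 payload=0x09=9: acc |= 9<<7 -> acc=1168 shift=14
  byte[2]=0x76 cont=0 payload=0x76=118: acc |= 118<<14 -> acc=1934480 shift=21 [end]
Varint 1: bytes[0:3] = 90 89 76 -> value 1934480 (3 byte(s))
  byte[3]=0x90 cont=1 payload=0x10=16: acc |= 16<<0 -> acc=16 shift=7
  byte[4]=0x2C cont=0 payload=0x2C=44: acc |= 44<<7 -> acc=5648 shift=14 [end]
Varint 2: bytes[3:5] = 90 2C -> value 5648 (2 byte(s))
  byte[5]=0x42 cont=0 payload=0x42=66: acc |= 66<<0 -> acc=66 shift=7 [end]
Varint 3: bytes[5:6] = 42 -> value 66 (1 byte(s))

Answer: 1934480 5648 66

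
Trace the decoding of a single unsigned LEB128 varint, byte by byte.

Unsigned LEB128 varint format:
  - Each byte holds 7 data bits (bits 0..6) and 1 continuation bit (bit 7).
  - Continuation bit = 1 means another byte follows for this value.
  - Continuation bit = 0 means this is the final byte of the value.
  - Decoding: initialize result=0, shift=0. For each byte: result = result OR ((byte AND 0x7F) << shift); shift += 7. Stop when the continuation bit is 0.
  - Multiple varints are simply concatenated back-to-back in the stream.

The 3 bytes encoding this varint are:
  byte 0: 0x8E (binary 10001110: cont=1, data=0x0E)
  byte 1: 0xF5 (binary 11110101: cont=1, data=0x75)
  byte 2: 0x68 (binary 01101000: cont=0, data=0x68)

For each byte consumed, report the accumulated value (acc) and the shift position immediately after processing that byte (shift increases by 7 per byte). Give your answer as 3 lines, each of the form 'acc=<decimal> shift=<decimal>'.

Answer: acc=14 shift=7
acc=14990 shift=14
acc=1718926 shift=21

Derivation:
byte 0=0x8E: payload=0x0E=14, contrib = 14<<0 = 14; acc -> 14, shift -> 7
byte 1=0xF5: payload=0x75=117, contrib = 117<<7 = 14976; acc -> 14990, shift -> 14
byte 2=0x68: payload=0x68=104, contrib = 104<<14 = 1703936; acc -> 1718926, shift -> 21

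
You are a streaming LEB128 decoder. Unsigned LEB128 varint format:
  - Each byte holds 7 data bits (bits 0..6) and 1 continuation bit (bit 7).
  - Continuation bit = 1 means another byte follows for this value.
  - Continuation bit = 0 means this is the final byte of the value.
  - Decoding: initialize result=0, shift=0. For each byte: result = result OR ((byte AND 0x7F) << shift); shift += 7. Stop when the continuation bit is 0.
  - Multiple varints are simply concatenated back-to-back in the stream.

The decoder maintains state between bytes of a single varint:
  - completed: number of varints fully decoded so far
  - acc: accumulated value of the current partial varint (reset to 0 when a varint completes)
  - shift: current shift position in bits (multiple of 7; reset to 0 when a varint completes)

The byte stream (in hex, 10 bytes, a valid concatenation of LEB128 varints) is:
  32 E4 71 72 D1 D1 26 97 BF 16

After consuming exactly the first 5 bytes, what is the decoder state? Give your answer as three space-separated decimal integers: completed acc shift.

byte[0]=0x32 cont=0 payload=0x32: varint #1 complete (value=50); reset -> completed=1 acc=0 shift=0
byte[1]=0xE4 cont=1 payload=0x64: acc |= 100<<0 -> completed=1 acc=100 shift=7
byte[2]=0x71 cont=0 payload=0x71: varint #2 complete (value=14564); reset -> completed=2 acc=0 shift=0
byte[3]=0x72 cont=0 payload=0x72: varint #3 complete (value=114); reset -> completed=3 acc=0 shift=0
byte[4]=0xD1 cont=1 payload=0x51: acc |= 81<<0 -> completed=3 acc=81 shift=7

Answer: 3 81 7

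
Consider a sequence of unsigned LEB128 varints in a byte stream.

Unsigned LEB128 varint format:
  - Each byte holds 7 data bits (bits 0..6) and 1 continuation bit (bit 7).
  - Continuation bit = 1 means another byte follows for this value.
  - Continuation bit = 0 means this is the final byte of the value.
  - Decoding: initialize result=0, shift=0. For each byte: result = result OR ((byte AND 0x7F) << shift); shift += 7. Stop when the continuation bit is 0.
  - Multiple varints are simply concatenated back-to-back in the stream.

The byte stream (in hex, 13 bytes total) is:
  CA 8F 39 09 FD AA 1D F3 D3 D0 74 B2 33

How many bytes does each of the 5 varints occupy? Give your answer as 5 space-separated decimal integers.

Answer: 3 1 3 4 2

Derivation:
  byte[0]=0xCA cont=1 payload=0x4A=74: acc |= 74<<0 -> acc=74 shift=7
  byte[1]=0x8F cont=1 payload=0x0F=15: acc |= 15<<7 -> acc=1994 shift=14
  byte[2]=0x39 cont=0 payload=0x39=57: acc |= 57<<14 -> acc=935882 shift=21 [end]
Varint 1: bytes[0:3] = CA 8F 39 -> value 935882 (3 byte(s))
  byte[3]=0x09 cont=0 payload=0x09=9: acc |= 9<<0 -> acc=9 shift=7 [end]
Varint 2: bytes[3:4] = 09 -> value 9 (1 byte(s))
  byte[4]=0xFD cont=1 payload=0x7D=125: acc |= 125<<0 -> acc=125 shift=7
  byte[5]=0xAA cont=1 payload=0x2A=42: acc |= 42<<7 -> acc=5501 shift=14
  byte[6]=0x1D cont=0 payload=0x1D=29: acc |= 29<<14 -> acc=480637 shift=21 [end]
Varint 3: bytes[4:7] = FD AA 1D -> value 480637 (3 byte(s))
  byte[7]=0xF3 cont=1 payload=0x73=115: acc |= 115<<0 -> acc=115 shift=7
  byte[8]=0xD3 cont=1 payload=0x53=83: acc |= 83<<7 -> acc=10739 shift=14
  byte[9]=0xD0 cont=1 payload=0x50=80: acc |= 80<<14 -> acc=1321459 shift=21
  byte[10]=0x74 cont=0 payload=0x74=116: acc |= 116<<21 -> acc=244591091 shift=28 [end]
Varint 4: bytes[7:11] = F3 D3 D0 74 -> value 244591091 (4 byte(s))
  byte[11]=0xB2 cont=1 payload=0x32=50: acc |= 50<<0 -> acc=50 shift=7
  byte[12]=0x33 cont=0 payload=0x33=51: acc |= 51<<7 -> acc=6578 shift=14 [end]
Varint 5: bytes[11:13] = B2 33 -> value 6578 (2 byte(s))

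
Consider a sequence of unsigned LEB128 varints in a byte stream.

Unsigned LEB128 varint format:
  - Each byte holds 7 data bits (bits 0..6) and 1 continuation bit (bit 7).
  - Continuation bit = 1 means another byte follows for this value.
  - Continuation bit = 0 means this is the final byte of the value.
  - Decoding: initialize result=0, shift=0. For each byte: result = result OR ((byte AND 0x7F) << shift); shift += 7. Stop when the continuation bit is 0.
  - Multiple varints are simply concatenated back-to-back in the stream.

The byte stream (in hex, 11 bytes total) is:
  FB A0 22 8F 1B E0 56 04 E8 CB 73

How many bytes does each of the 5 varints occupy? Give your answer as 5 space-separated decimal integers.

  byte[0]=0xFB cont=1 payload=0x7B=123: acc |= 123<<0 -> acc=123 shift=7
  byte[1]=0xA0 cont=1 payload=0x20=32: acc |= 32<<7 -> acc=4219 shift=14
  byte[2]=0x22 cont=0 payload=0x22=34: acc |= 34<<14 -> acc=561275 shift=21 [end]
Varint 1: bytes[0:3] = FB A0 22 -> value 561275 (3 byte(s))
  byte[3]=0x8F cont=1 payload=0x0F=15: acc |= 15<<0 -> acc=15 shift=7
  byte[4]=0x1B cont=0 payload=0x1B=27: acc |= 27<<7 -> acc=3471 shift=14 [end]
Varint 2: bytes[3:5] = 8F 1B -> value 3471 (2 byte(s))
  byte[5]=0xE0 cont=1 payload=0x60=96: acc |= 96<<0 -> acc=96 shift=7
  byte[6]=0x56 cont=0 payload=0x56=86: acc |= 86<<7 -> acc=11104 shift=14 [end]
Varint 3: bytes[5:7] = E0 56 -> value 11104 (2 byte(s))
  byte[7]=0x04 cont=0 payload=0x04=4: acc |= 4<<0 -> acc=4 shift=7 [end]
Varint 4: bytes[7:8] = 04 -> value 4 (1 byte(s))
  byte[8]=0xE8 cont=1 payload=0x68=104: acc |= 104<<0 -> acc=104 shift=7
  byte[9]=0xCB cont=1 payload=0x4B=75: acc |= 75<<7 -> acc=9704 shift=14
  byte[10]=0x73 cont=0 payload=0x73=115: acc |= 115<<14 -> acc=1893864 shift=21 [end]
Varint 5: bytes[8:11] = E8 CB 73 -> value 1893864 (3 byte(s))

Answer: 3 2 2 1 3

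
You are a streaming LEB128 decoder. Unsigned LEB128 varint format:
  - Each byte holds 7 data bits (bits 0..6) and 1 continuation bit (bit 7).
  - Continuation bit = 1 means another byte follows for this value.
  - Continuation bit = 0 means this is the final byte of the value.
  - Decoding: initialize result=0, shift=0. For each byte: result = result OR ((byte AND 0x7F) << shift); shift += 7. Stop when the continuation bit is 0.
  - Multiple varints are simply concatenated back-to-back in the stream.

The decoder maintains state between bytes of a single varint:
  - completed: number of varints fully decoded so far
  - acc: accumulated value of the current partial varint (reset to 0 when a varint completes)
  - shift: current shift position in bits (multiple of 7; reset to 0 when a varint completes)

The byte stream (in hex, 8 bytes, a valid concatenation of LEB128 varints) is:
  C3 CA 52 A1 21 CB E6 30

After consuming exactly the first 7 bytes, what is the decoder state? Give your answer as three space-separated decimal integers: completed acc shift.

Answer: 2 13131 14

Derivation:
byte[0]=0xC3 cont=1 payload=0x43: acc |= 67<<0 -> completed=0 acc=67 shift=7
byte[1]=0xCA cont=1 payload=0x4A: acc |= 74<<7 -> completed=0 acc=9539 shift=14
byte[2]=0x52 cont=0 payload=0x52: varint #1 complete (value=1353027); reset -> completed=1 acc=0 shift=0
byte[3]=0xA1 cont=1 payload=0x21: acc |= 33<<0 -> completed=1 acc=33 shift=7
byte[4]=0x21 cont=0 payload=0x21: varint #2 complete (value=4257); reset -> completed=2 acc=0 shift=0
byte[5]=0xCB cont=1 payload=0x4B: acc |= 75<<0 -> completed=2 acc=75 shift=7
byte[6]=0xE6 cont=1 payload=0x66: acc |= 102<<7 -> completed=2 acc=13131 shift=14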